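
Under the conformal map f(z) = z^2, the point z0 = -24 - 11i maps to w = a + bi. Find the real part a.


Step 1: z0 = -24 - 11i
Step 2: z0^2 = (-24)^2 - (-11)^2 + 528i
Step 3: real part = 576 - 121 = 455

455


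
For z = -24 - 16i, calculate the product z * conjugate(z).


Step 1: conj(z) = -24 + 16i
Step 2: z * conj(z) = (-24)^2 + (-16)^2
Step 3: = 576 + 256 = 832

832


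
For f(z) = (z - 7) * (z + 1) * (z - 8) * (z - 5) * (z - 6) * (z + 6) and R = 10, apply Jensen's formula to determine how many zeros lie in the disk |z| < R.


Jensen's formula: (1/2pi)*integral log|f(Re^it)|dt = log|f(0)| + sum_{|a_k|<R} log(R/|a_k|)
Step 1: f(0) = (-7) * 1 * (-8) * (-5) * (-6) * 6 = 10080
Step 2: log|f(0)| = log|7| + log|-1| + log|8| + log|5| + log|6| + log|-6| = 9.2183
Step 3: Zeros inside |z| < 10: 7, -1, 8, 5, 6, -6
Step 4: Jensen sum = log(10/7) + log(10/1) + log(10/8) + log(10/5) + log(10/6) + log(10/6) = 4.5972
Step 5: n(R) = number of terms in the Jensen sum = count of zeros inside |z| < 10 = 6

6


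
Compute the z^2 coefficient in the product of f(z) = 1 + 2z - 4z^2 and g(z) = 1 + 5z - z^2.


Step 1: z^2 term in f*g comes from: (1)*(-z^2) + (2z)*(5z) + (-4z^2)*(1)
Step 2: = -1 + 10 - 4
Step 3: = 5

5


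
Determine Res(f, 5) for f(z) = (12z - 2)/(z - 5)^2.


Step 1: Pole of order 2 at z = 5
Step 2: Res = lim d/dz [(z - 5)^2 * f(z)] as z -> 5
Step 3: (z - 5)^2 * f(z) = 12z - 2
Step 4: d/dz[12z - 2] = 12

12


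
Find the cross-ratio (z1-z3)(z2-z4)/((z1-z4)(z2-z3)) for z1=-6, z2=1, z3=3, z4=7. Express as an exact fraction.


Step 1: (z1-z3)(z2-z4) = (-9) * (-6) = 54
Step 2: (z1-z4)(z2-z3) = (-13) * (-2) = 26
Step 3: Cross-ratio = 54/26 = 27/13

27/13


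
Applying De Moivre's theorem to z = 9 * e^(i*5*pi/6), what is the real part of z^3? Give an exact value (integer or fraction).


Step 1: By De Moivre's theorem, z^3 = 9^3 * e^(i*3*5*pi/6) = 729 * (cos(5*pi/2) + i*sin(5*pi/2))
Step 2: |z|^3 = 9^3 = 729
Step 3: Reduce the angle mod 2*pi: 5*pi/2 - 2*pi = pi/2
Step 4: cos(pi/2) = 0
Step 5: Re(z^3) = 729 * 0 = 0

0


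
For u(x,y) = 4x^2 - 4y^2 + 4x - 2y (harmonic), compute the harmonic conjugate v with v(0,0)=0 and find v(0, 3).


Step 1: v_x = -u_y = 8y + 2
Step 2: v_y = u_x = 8x + 4
Step 3: v = 8xy + 2x + 4y + C
Step 4: v(0,0) = 0 => C = 0
Step 5: v(0, 3) = 12

12


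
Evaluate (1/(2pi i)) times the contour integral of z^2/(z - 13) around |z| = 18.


Step 1: f(z) = z^2, a = 13 is inside |z| = 18
Step 2: By Cauchy integral formula: (1/(2pi*i)) * integral = f(a)
Step 3: f(13) = 13^2 = 169

169


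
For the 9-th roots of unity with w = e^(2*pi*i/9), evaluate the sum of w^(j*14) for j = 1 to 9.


Step 1: The sum sum_{j=1}^{n} w^(k*j) equals n if n | k, else 0.
Step 2: Here n = 9, k = 14
Step 3: Does n divide k? 9 | 14 -> False
Step 4: Sum = 0

0


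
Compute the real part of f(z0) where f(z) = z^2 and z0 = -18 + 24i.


Step 1: z0 = -18 + 24i
Step 2: z0^2 = (-18)^2 - 24^2 - 864i
Step 3: real part = 324 - 576 = -252

-252


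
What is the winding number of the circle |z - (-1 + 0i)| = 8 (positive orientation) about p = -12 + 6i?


Step 1: Center c = (-1, 0), radius = 8
Step 2: |p - c|^2 = (-11)^2 + 6^2 = 157
Step 3: r^2 = 64
Step 4: |p-c| > r so winding number = 0

0


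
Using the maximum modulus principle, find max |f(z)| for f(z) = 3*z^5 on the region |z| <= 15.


Step 1: On |z| = 15, |f(z)| = 3 * |z|^5 = 3 * 15^5
Step 2: By maximum modulus principle, maximum is on boundary.
Step 3: Maximum = 3 * 759375 = 2278125

2278125


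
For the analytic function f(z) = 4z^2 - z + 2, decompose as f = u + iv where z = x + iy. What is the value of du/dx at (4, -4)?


Step 1: f(z) = 4(x+iy)^2 - (x+iy) + 2
Step 2: u = 4(x^2 - y^2) - x + 2
Step 3: u_x = 8x - 1
Step 4: At (4, -4): u_x = 32 - 1 = 31

31


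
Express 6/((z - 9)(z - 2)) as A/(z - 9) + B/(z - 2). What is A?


Step 1: Multiply both sides by (z - 9) and set z = 9
Step 2: A = 6 / (9 - 2)
Step 3: A = 6 / 7
Step 4: A = 6/7

6/7


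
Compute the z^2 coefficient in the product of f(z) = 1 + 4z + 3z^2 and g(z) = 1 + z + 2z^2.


Step 1: z^2 term in f*g comes from: (1)*(2z^2) + (4z)*(z) + (3z^2)*(1)
Step 2: = 2 + 4 + 3
Step 3: = 9

9


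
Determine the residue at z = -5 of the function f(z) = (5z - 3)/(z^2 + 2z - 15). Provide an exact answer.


Step 1: Q(z) = z^2 + 2z - 15 = (z + 5)(z - 3)
Step 2: Q'(z) = 2z + 2
Step 3: Q'(-5) = -8, P(-5) = -28
Step 4: Res = P(-5)/Q'(-5) = -28/(-8) = 7/2

7/2


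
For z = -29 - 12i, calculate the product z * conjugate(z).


Step 1: conj(z) = -29 + 12i
Step 2: z * conj(z) = (-29)^2 + (-12)^2
Step 3: = 841 + 144 = 985

985


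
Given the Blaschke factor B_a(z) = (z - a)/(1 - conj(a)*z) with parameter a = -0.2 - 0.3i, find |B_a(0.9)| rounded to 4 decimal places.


Step 1: Numerator z0 - a = 0.9 - (-0.2 - 0.3i) = 1.1 + 0.3i
Step 2: Denominator 1 - conj(a)*z0 = 1 - (-0.2 + 0.3i)*0.9 = 1.18 - 0.27i
Step 3: |z0 - a|^2 = 1.1^2 + 0.3^2 = 1.3; |1 - conj(a)*z0|^2 = 1.18^2 + (-0.27)^2 = 1.4653
Step 4: |B_a(0.9)| = sqrt(1.3 / 1.4653) = sqrt(0.88719)
Step 5: = 0.9419

0.9419


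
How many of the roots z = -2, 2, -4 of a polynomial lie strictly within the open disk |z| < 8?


Step 1: Check each root:
  z = -2: |-2| = 2 < 8
  z = 2: |2| = 2 < 8
  z = -4: |-4| = 4 < 8
Step 2: Count = 3

3


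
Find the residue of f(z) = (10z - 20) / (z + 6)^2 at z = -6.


Step 1: Pole of order 2 at z = -6
Step 2: Res = lim d/dz [(z + 6)^2 * f(z)] as z -> -6
Step 3: (z + 6)^2 * f(z) = 10z - 20
Step 4: d/dz[10z - 20] = 10

10


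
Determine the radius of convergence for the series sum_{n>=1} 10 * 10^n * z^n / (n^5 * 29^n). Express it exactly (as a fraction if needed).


Step 1: General term a_n = 10 * 10^n / (n^5 * 29^n)
Step 2: By the root test, |a_n|^(1/n) = 10^(1/n) * 10 / (n^(5/n) * 29) -> 10/29 as n -> infinity (since 10^(1/n) -> 1 and n^(5/n) -> 1)
Step 3: R = 1/lim|a_n|^(1/n) = 29/10

29/10


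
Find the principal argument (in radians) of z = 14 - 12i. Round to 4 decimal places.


Step 1: z = 14 - 12i
Step 2: arg(z) = atan2(-12, 14)
Step 3: arg(z) = -0.7086

-0.7086


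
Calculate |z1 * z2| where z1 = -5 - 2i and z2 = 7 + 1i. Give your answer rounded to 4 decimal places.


Step 1: |z1| = sqrt((-5)^2 + (-2)^2) = sqrt(29)
Step 2: |z2| = sqrt(7^2 + 1^2) = sqrt(50)
Step 3: |z1*z2| = |z1|*|z2| = sqrt(29) * sqrt(50) = sqrt(29 * 50) = sqrt(1450)
Step 4: = 38.0789

38.0789


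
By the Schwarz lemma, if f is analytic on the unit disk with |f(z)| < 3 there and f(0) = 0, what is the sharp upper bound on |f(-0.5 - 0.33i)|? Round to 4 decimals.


Step 1: g = f/3 maps D -> D with g(0) = 0, so by the Schwarz lemma |g(z)| <= |z|, i.e. |f(z)| <= 3|z|; this is sharp (f(z) = 3z).
Step 2: |z0|^2 = (-0.5)^2 + (-0.33)^2 = 0.3589
Step 3: |z0| = sqrt(0.3589) = 0.599083
Step 4: Best bound = 3 * |z0| = 3 * 0.599083 = 1.7972

1.7972


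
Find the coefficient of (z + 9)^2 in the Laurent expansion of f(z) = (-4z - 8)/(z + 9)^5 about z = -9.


Step 1: Write the numerator in powers of (z + 9): -4z - 8 = -4(z + 9) + (-4*(-9) - 8) = -4(z + 9) + 28
Step 2: Divide by (z + 9)^5: f(z) = 28(z + 9)^(-5) - 4(z + 9)^(-4)
Step 3: This finite sum is the Laurent series of f about z = -9.
Step 4: Only the powers -5 and -4 appear, so the coefficient of (z + 9)^2 = 0

0


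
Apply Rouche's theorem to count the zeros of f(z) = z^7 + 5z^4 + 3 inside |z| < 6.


Step 1: On |z| = 6 the three terms have sizes |z^7| = 6^7 = 279936, |5z^4| = 5*6^4 = 6480, |3| = 3
Step 2: The dominant term is g(z) = z^7; let h(z) = 5z^4 + 3 so f = g + h
Step 3: On |z| = 6: |g| = 279936 and |h| <= 6480 + 3 = 6483
Step 4: Since 279936 > 6483, |h| < |g| on |z| = 6, so by Rouche f has the same number of zeros as g inside |z| < 6
Step 5: g(z) = z^7 has 7 zeros (all at the origin) inside |z| < 6. Answer = 7

7


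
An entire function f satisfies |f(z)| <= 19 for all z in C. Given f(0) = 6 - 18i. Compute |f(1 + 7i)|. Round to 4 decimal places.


Step 1: By Liouville's theorem, a bounded entire function is constant.
Step 2: f(z) = f(0) = 6 - 18i for all z.
Step 3: |f(w)| = |6 - 18i| = sqrt(36 + 324)
Step 4: = 18.9737

18.9737


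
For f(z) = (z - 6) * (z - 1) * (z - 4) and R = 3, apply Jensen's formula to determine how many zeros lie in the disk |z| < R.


Jensen's formula: (1/2pi)*integral log|f(Re^it)|dt = log|f(0)| + sum_{|a_k|<R} log(R/|a_k|)
Step 1: f(0) = (-6) * (-1) * (-4) = -24
Step 2: log|f(0)| = log|6| + log|1| + log|4| = 3.1781
Step 3: Zeros inside |z| < 3: 1
Step 4: Jensen sum = log(3/1) = 1.0986
Step 5: n(R) = number of terms in the Jensen sum = count of zeros inside |z| < 3 = 1

1


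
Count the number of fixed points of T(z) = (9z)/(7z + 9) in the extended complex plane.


Step 1: Fixed points satisfy T(z) = z
Step 2: 7z^2 = 0
Step 3: Discriminant = 0^2 - 4*7*0 = 0
Step 4: Number of fixed points = 1

1


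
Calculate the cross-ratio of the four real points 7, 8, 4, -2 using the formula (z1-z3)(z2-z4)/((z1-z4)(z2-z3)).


Step 1: (z1-z3)(z2-z4) = 3 * 10 = 30
Step 2: (z1-z4)(z2-z3) = 9 * 4 = 36
Step 3: Cross-ratio = 30/36 = 5/6

5/6


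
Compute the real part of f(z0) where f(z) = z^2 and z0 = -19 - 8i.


Step 1: z0 = -19 - 8i
Step 2: z0^2 = (-19)^2 - (-8)^2 + 304i
Step 3: real part = 361 - 64 = 297

297


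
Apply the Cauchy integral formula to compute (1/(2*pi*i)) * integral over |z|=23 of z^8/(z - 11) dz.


Step 1: f(z) = z^8, a = 11 is inside |z| = 23
Step 2: By Cauchy integral formula: (1/(2pi*i)) * integral = f(a)
Step 3: f(11) = 11^8 = 214358881

214358881


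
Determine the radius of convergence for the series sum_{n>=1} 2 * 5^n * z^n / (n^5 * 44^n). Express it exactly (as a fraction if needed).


Step 1: General term a_n = 2 * 5^n / (n^5 * 44^n)
Step 2: By the root test, |a_n|^(1/n) = 2^(1/n) * 5 / (n^(5/n) * 44) -> 5/44 as n -> infinity (since 2^(1/n) -> 1 and n^(5/n) -> 1)
Step 3: R = 1/lim|a_n|^(1/n) = 44/5

44/5


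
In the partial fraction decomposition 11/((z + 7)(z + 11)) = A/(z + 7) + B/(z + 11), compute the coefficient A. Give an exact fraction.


Step 1: Multiply both sides by (z + 7) and set z = -7
Step 2: A = 11 / (-7 + 11)
Step 3: A = 11 / 4
Step 4: A = 11/4

11/4


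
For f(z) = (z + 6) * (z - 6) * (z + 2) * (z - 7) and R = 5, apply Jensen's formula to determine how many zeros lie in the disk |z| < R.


Jensen's formula: (1/2pi)*integral log|f(Re^it)|dt = log|f(0)| + sum_{|a_k|<R} log(R/|a_k|)
Step 1: f(0) = 6 * (-6) * 2 * (-7) = 504
Step 2: log|f(0)| = log|-6| + log|6| + log|-2| + log|7| = 6.2226
Step 3: Zeros inside |z| < 5: -2
Step 4: Jensen sum = log(5/2) = 0.9163
Step 5: n(R) = number of terms in the Jensen sum = count of zeros inside |z| < 5 = 1

1


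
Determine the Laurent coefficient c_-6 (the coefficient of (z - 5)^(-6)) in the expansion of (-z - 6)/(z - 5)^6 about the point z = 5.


Step 1: Write the numerator in powers of (z - 5): -z - 6 = -(z - 5) + (-1*5 - 6) = -(z - 5) - 11
Step 2: Divide by (z - 5)^6: f(z) = -11(z - 5)^(-6) - (z - 5)^(-5)
Step 3: This finite sum is the Laurent series of f about z = 5.
Step 4: Coefficient of (z - 5)^(-6) = -1*5 - 6 = -11

-11


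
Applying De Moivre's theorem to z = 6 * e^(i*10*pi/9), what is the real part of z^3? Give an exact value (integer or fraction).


Step 1: By De Moivre's theorem, z^3 = 6^3 * e^(i*3*10*pi/9) = 216 * (cos(10*pi/3) + i*sin(10*pi/3))
Step 2: |z|^3 = 6^3 = 216
Step 3: Reduce the angle mod 2*pi: 10*pi/3 - 2*pi = 4*pi/3
Step 4: cos(4*pi/3) = -1/2
Step 5: Re(z^3) = 216 * (-1/2) = -108

-108


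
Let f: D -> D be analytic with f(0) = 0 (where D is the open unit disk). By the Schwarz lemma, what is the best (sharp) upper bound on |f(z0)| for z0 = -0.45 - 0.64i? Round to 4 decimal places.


Step 1: Schwarz lemma: if f: D -> D is analytic with f(0) = 0, then |f(z)| <= |z| for all z in D, and this is sharp (f(z) = z).
Step 2: |z0|^2 = (-0.45)^2 + (-0.64)^2 = 0.6121
Step 3: |z0| = sqrt(0.6121) = 0.782368
Step 4: Best bound = |z0| = 0.7824

0.7824


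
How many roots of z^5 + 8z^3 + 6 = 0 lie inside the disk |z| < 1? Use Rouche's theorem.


Step 1: On |z| = 1 the three terms have sizes |z^5| = 1^5 = 1, |8z^3| = 8*1^3 = 8, |6| = 6
Step 2: The dominant term is g(z) = 8z^3; let h(z) = z^5 + 6 so f = g + h
Step 3: On |z| = 1: |g| = 8 and |h| <= 1 + 6 = 7
Step 4: Since 8 > 7, |h| < |g| on |z| = 1, so by Rouche f has the same number of zeros as g inside |z| < 1
Step 5: g(z) = 8z^3 has 3 zeros (at the origin, multiplicity 3) inside |z| < 1. Answer = 3

3


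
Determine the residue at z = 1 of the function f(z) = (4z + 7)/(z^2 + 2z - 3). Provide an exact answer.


Step 1: Q(z) = z^2 + 2z - 3 = (z - 1)(z + 3)
Step 2: Q'(z) = 2z + 2
Step 3: Q'(1) = 4, P(1) = 11
Step 4: Res = P(1)/Q'(1) = 11/4 = 11/4

11/4


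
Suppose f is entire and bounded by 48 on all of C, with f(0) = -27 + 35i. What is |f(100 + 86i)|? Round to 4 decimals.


Step 1: By Liouville's theorem, a bounded entire function is constant.
Step 2: f(z) = f(0) = -27 + 35i for all z.
Step 3: |f(w)| = |-27 + 35i| = sqrt(729 + 1225)
Step 4: = 44.2041

44.2041


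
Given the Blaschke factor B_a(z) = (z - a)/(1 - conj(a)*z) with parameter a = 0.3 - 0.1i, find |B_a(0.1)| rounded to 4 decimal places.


Step 1: Numerator z0 - a = 0.1 - (0.3 - 0.1i) = -0.2 + 0.1i
Step 2: Denominator 1 - conj(a)*z0 = 1 - (0.3 + 0.1i)*0.1 = 0.97 - 0.01i
Step 3: |z0 - a|^2 = (-0.2)^2 + 0.1^2 = 0.05; |1 - conj(a)*z0|^2 = 0.97^2 + (-0.01)^2 = 0.941
Step 4: |B_a(0.1)| = sqrt(0.05 / 0.941) = sqrt(0.053135)
Step 5: = 0.2305

0.2305


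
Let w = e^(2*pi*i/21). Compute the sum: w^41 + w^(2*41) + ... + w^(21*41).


Step 1: The sum sum_{j=1}^{n} w^(k*j) equals n if n | k, else 0.
Step 2: Here n = 21, k = 41
Step 3: Does n divide k? 21 | 41 -> False
Step 4: Sum = 0

0


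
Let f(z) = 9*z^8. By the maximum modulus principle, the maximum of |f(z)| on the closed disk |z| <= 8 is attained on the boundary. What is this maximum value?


Step 1: On |z| = 8, |f(z)| = 9 * |z|^8 = 9 * 8^8
Step 2: By maximum modulus principle, maximum is on boundary.
Step 3: Maximum = 9 * 16777216 = 150994944

150994944


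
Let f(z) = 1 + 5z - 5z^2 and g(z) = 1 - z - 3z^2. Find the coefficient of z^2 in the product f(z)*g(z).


Step 1: z^2 term in f*g comes from: (1)*(-3z^2) + (5z)*(-z) + (-5z^2)*(1)
Step 2: = -3 - 5 - 5
Step 3: = -13

-13


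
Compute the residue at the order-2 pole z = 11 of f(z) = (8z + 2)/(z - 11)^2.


Step 1: Pole of order 2 at z = 11
Step 2: Res = lim d/dz [(z - 11)^2 * f(z)] as z -> 11
Step 3: (z - 11)^2 * f(z) = 8z + 2
Step 4: d/dz[8z + 2] = 8

8


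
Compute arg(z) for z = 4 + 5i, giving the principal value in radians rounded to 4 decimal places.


Step 1: z = 4 + 5i
Step 2: arg(z) = atan2(5, 4)
Step 3: arg(z) = 0.8961

0.8961


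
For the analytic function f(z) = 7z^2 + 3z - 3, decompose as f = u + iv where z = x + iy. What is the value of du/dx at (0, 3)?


Step 1: f(z) = 7(x+iy)^2 + 3(x+iy) - 3
Step 2: u = 7(x^2 - y^2) + 3x - 3
Step 3: u_x = 14x + 3
Step 4: At (0, 3): u_x = 0 + 3 = 3

3


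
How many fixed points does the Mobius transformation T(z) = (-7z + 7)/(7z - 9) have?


Step 1: Fixed points satisfy T(z) = z
Step 2: 7z^2 - 2z - 7 = 0
Step 3: Discriminant = (-2)^2 - 4*7*(-7) = 200
Step 4: Number of fixed points = 2

2


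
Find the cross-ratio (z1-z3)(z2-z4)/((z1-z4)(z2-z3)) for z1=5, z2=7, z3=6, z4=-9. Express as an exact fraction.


Step 1: (z1-z3)(z2-z4) = (-1) * 16 = -16
Step 2: (z1-z4)(z2-z3) = 14 * 1 = 14
Step 3: Cross-ratio = -16/14 = -8/7

-8/7


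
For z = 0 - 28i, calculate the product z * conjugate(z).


Step 1: conj(z) = 0 + 28i
Step 2: z * conj(z) = 0^2 + (-28)^2
Step 3: = 0 + 784 = 784

784


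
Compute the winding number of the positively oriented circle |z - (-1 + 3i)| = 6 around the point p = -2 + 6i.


Step 1: Center c = (-1, 3), radius = 6
Step 2: |p - c|^2 = (-1)^2 + 3^2 = 10
Step 3: r^2 = 36
Step 4: |p-c| < r so winding number = 1

1


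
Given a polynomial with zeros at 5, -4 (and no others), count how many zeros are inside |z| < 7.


Step 1: Check each root:
  z = 5: |5| = 5 < 7
  z = -4: |-4| = 4 < 7
Step 2: Count = 2

2


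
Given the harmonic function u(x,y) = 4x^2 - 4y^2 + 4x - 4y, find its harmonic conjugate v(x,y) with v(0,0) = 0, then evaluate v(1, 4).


Step 1: v_x = -u_y = 8y + 4
Step 2: v_y = u_x = 8x + 4
Step 3: v = 8xy + 4x + 4y + C
Step 4: v(0,0) = 0 => C = 0
Step 5: v(1, 4) = 52

52


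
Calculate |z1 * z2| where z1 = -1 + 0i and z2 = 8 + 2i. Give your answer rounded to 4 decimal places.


Step 1: |z1| = sqrt((-1)^2 + 0^2) = sqrt(1)
Step 2: |z2| = sqrt(8^2 + 2^2) = sqrt(68)
Step 3: |z1*z2| = |z1|*|z2| = sqrt(1) * sqrt(68) = sqrt(1 * 68) = sqrt(68)
Step 4: = 8.2462

8.2462


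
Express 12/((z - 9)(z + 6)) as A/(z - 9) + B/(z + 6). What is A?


Step 1: Multiply both sides by (z - 9) and set z = 9
Step 2: A = 12 / (9 + 6)
Step 3: A = 12 / 15
Step 4: A = 4/5

4/5


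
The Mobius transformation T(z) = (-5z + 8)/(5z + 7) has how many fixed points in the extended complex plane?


Step 1: Fixed points satisfy T(z) = z
Step 2: 5z^2 + 12z - 8 = 0
Step 3: Discriminant = 12^2 - 4*5*(-8) = 304
Step 4: Number of fixed points = 2

2


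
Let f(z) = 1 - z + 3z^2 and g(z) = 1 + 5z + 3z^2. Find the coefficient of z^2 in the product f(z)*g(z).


Step 1: z^2 term in f*g comes from: (1)*(3z^2) + (-z)*(5z) + (3z^2)*(1)
Step 2: = 3 - 5 + 3
Step 3: = 1

1


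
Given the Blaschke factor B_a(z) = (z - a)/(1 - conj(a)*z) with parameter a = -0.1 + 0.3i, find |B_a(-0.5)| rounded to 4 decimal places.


Step 1: Numerator z0 - a = -0.5 - (-0.1 + 0.3i) = -0.4 - 0.3i
Step 2: Denominator 1 - conj(a)*z0 = 1 - (-0.1 - 0.3i)*(-0.5) = 0.95 - 0.15i
Step 3: |z0 - a|^2 = (-0.4)^2 + (-0.3)^2 = 0.25; |1 - conj(a)*z0|^2 = 0.95^2 + (-0.15)^2 = 0.925
Step 4: |B_a(-0.5)| = sqrt(0.25 / 0.925) = sqrt(0.27027)
Step 5: = 0.5199

0.5199


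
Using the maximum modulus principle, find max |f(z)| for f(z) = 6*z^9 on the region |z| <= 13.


Step 1: On |z| = 13, |f(z)| = 6 * |z|^9 = 6 * 13^9
Step 2: By maximum modulus principle, maximum is on boundary.
Step 3: Maximum = 6 * 10604499373 = 63626996238

63626996238


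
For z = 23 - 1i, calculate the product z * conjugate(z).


Step 1: conj(z) = 23 + 1i
Step 2: z * conj(z) = 23^2 + (-1)^2
Step 3: = 529 + 1 = 530

530


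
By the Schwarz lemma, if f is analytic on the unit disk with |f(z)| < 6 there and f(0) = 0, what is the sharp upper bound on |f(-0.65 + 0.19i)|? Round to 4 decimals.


Step 1: g = f/6 maps D -> D with g(0) = 0, so by the Schwarz lemma |g(z)| <= |z|, i.e. |f(z)| <= 6|z|; this is sharp (f(z) = 6z).
Step 2: |z0|^2 = (-0.65)^2 + 0.19^2 = 0.4586
Step 3: |z0| = sqrt(0.4586) = 0.6772
Step 4: Best bound = 6 * |z0| = 6 * 0.6772 = 4.0632

4.0632


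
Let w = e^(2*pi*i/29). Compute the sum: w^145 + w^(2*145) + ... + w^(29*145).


Step 1: The sum sum_{j=1}^{n} w^(k*j) equals n if n | k, else 0.
Step 2: Here n = 29, k = 145
Step 3: Does n divide k? 29 | 145 -> True
Step 4: Sum = 29

29


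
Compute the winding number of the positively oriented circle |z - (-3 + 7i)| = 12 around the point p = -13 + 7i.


Step 1: Center c = (-3, 7), radius = 12
Step 2: |p - c|^2 = (-10)^2 + 0^2 = 100
Step 3: r^2 = 144
Step 4: |p-c| < r so winding number = 1

1


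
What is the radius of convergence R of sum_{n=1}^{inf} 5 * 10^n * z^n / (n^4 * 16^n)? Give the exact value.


Step 1: General term a_n = 5 * 10^n / (n^4 * 16^n)
Step 2: By the root test, |a_n|^(1/n) = 5^(1/n) * 10 / (n^(4/n) * 16) -> 10/16 as n -> infinity (since 5^(1/n) -> 1 and n^(4/n) -> 1)
Step 3: R = 1/lim|a_n|^(1/n) = 16/10 = 8/5

8/5


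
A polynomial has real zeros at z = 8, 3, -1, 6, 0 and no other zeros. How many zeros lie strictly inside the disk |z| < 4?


Step 1: Check each root:
  z = 8: |8| = 8 >= 4
  z = 3: |3| = 3 < 4
  z = -1: |-1| = 1 < 4
  z = 6: |6| = 6 >= 4
  z = 0: |0| = 0 < 4
Step 2: Count = 3

3


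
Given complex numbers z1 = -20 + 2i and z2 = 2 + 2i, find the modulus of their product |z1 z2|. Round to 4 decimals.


Step 1: |z1| = sqrt((-20)^2 + 2^2) = sqrt(404)
Step 2: |z2| = sqrt(2^2 + 2^2) = sqrt(8)
Step 3: |z1*z2| = |z1|*|z2| = sqrt(404) * sqrt(8) = sqrt(404 * 8) = sqrt(3232)
Step 4: = 56.8507

56.8507


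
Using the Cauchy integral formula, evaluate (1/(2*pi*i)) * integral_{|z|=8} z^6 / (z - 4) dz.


Step 1: f(z) = z^6, a = 4 is inside |z| = 8
Step 2: By Cauchy integral formula: (1/(2pi*i)) * integral = f(a)
Step 3: f(4) = 4^6 = 4096

4096


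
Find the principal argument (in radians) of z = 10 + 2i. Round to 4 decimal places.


Step 1: z = 10 + 2i
Step 2: arg(z) = atan2(2, 10)
Step 3: arg(z) = 0.1974

0.1974


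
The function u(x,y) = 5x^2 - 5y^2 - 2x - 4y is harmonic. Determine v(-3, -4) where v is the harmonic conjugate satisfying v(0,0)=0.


Step 1: v_x = -u_y = 10y + 4
Step 2: v_y = u_x = 10x - 2
Step 3: v = 10xy + 4x - 2y + C
Step 4: v(0,0) = 0 => C = 0
Step 5: v(-3, -4) = 116

116


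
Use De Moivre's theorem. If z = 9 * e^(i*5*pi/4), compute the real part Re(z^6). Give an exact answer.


Step 1: By De Moivre's theorem, z^6 = 9^6 * e^(i*6*5*pi/4) = 531441 * (cos(15*pi/2) + i*sin(15*pi/2))
Step 2: |z|^6 = 9^6 = 531441
Step 3: Reduce the angle mod 2*pi: 15*pi/2 - 6*pi = 3*pi/2
Step 4: cos(3*pi/2) = 0
Step 5: Re(z^6) = 531441 * 0 = 0

0


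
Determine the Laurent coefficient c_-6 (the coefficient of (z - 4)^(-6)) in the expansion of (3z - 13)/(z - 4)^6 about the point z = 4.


Step 1: Write the numerator in powers of (z - 4): 3z - 13 = 3(z - 4) + (3*4 - 13) = 3(z - 4) - 1
Step 2: Divide by (z - 4)^6: f(z) = -(z - 4)^(-6) + 3(z - 4)^(-5)
Step 3: This finite sum is the Laurent series of f about z = 4.
Step 4: Coefficient of (z - 4)^(-6) = 3*4 - 13 = -1

-1


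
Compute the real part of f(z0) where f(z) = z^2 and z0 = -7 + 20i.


Step 1: z0 = -7 + 20i
Step 2: z0^2 = (-7)^2 - 20^2 - 280i
Step 3: real part = 49 - 400 = -351

-351


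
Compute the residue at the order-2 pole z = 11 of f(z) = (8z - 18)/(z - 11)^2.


Step 1: Pole of order 2 at z = 11
Step 2: Res = lim d/dz [(z - 11)^2 * f(z)] as z -> 11
Step 3: (z - 11)^2 * f(z) = 8z - 18
Step 4: d/dz[8z - 18] = 8

8


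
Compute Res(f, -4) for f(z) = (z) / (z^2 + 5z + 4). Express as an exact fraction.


Step 1: Q(z) = z^2 + 5z + 4 = (z + 4)(z + 1)
Step 2: Q'(z) = 2z + 5
Step 3: Q'(-4) = -3, P(-4) = -4
Step 4: Res = P(-4)/Q'(-4) = -4/(-3) = 4/3

4/3


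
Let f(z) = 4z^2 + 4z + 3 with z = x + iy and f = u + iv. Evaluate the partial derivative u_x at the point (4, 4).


Step 1: f(z) = 4(x+iy)^2 + 4(x+iy) + 3
Step 2: u = 4(x^2 - y^2) + 4x + 3
Step 3: u_x = 8x + 4
Step 4: At (4, 4): u_x = 32 + 4 = 36

36


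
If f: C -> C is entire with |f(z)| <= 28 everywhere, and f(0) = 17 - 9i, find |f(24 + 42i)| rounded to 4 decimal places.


Step 1: By Liouville's theorem, a bounded entire function is constant.
Step 2: f(z) = f(0) = 17 - 9i for all z.
Step 3: |f(w)| = |17 - 9i| = sqrt(289 + 81)
Step 4: = 19.2354

19.2354


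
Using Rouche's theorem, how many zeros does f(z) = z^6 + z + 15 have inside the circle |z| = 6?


Step 1: On |z| = 6 the three terms have sizes |z^6| = 6^6 = 46656, |z| = 6, |15| = 15
Step 2: The dominant term is g(z) = z^6; let h(z) = z + 15 so f = g + h
Step 3: On |z| = 6: |g| = 46656 and |h| <= 6 + 15 = 21
Step 4: Since 46656 > 21, |h| < |g| on |z| = 6, so by Rouche f has the same number of zeros as g inside |z| < 6
Step 5: g(z) = z^6 has 6 zeros (all at the origin) inside |z| < 6. Answer = 6

6


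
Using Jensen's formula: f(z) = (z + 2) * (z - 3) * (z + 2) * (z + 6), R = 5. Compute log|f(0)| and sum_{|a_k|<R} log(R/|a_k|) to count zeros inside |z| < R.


Jensen's formula: (1/2pi)*integral log|f(Re^it)|dt = log|f(0)| + sum_{|a_k|<R} log(R/|a_k|)
Step 1: f(0) = 2 * (-3) * 2 * 6 = -72
Step 2: log|f(0)| = log|-2| + log|3| + log|-2| + log|-6| = 4.2767
Step 3: Zeros inside |z| < 5: -2, 3, -2
Step 4: Jensen sum = log(5/2) + log(5/3) + log(5/2) = 2.3434
Step 5: n(R) = number of terms in the Jensen sum = count of zeros inside |z| < 5 = 3

3


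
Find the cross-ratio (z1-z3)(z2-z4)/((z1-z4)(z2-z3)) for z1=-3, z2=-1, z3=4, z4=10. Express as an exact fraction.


Step 1: (z1-z3)(z2-z4) = (-7) * (-11) = 77
Step 2: (z1-z4)(z2-z3) = (-13) * (-5) = 65
Step 3: Cross-ratio = 77/65 = 77/65

77/65


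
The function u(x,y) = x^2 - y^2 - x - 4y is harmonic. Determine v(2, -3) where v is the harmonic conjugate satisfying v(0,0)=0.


Step 1: v_x = -u_y = 2y + 4
Step 2: v_y = u_x = 2x - 1
Step 3: v = 2xy + 4x - y + C
Step 4: v(0,0) = 0 => C = 0
Step 5: v(2, -3) = -1

-1


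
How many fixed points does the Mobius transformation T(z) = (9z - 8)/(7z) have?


Step 1: Fixed points satisfy T(z) = z
Step 2: 7z^2 - 9z + 8 = 0
Step 3: Discriminant = (-9)^2 - 4*7*8 = -143
Step 4: Number of fixed points = 2

2


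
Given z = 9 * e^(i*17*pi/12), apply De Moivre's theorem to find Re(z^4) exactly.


Step 1: By De Moivre's theorem, z^4 = 9^4 * e^(i*4*17*pi/12) = 6561 * (cos(17*pi/3) + i*sin(17*pi/3))
Step 2: |z|^4 = 9^4 = 6561
Step 3: Reduce the angle mod 2*pi: 17*pi/3 - 4*pi = 5*pi/3
Step 4: cos(5*pi/3) = 1/2
Step 5: Re(z^4) = 6561 * 1/2 = 6561/2

6561/2


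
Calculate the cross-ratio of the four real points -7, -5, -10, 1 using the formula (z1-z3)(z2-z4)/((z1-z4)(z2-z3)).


Step 1: (z1-z3)(z2-z4) = 3 * (-6) = -18
Step 2: (z1-z4)(z2-z3) = (-8) * 5 = -40
Step 3: Cross-ratio = 18/40 = 9/20

9/20


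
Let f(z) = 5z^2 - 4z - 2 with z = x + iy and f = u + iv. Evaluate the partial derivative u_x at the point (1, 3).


Step 1: f(z) = 5(x+iy)^2 - 4(x+iy) - 2
Step 2: u = 5(x^2 - y^2) - 4x - 2
Step 3: u_x = 10x - 4
Step 4: At (1, 3): u_x = 10 - 4 = 6

6


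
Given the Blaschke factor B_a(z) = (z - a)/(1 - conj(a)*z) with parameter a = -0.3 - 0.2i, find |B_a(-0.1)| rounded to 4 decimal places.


Step 1: Numerator z0 - a = -0.1 - (-0.3 - 0.2i) = 0.2 + 0.2i
Step 2: Denominator 1 - conj(a)*z0 = 1 - (-0.3 + 0.2i)*(-0.1) = 0.97 + 0.02i
Step 3: |z0 - a|^2 = 0.2^2 + 0.2^2 = 0.08; |1 - conj(a)*z0|^2 = 0.97^2 + 0.02^2 = 0.9413
Step 4: |B_a(-0.1)| = sqrt(0.08 / 0.9413) = sqrt(0.084989)
Step 5: = 0.2915

0.2915


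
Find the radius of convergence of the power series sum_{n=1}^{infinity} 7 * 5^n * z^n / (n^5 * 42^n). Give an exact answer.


Step 1: General term a_n = 7 * 5^n / (n^5 * 42^n)
Step 2: By the root test, |a_n|^(1/n) = 7^(1/n) * 5 / (n^(5/n) * 42) -> 5/42 as n -> infinity (since 7^(1/n) -> 1 and n^(5/n) -> 1)
Step 3: R = 1/lim|a_n|^(1/n) = 42/5

42/5


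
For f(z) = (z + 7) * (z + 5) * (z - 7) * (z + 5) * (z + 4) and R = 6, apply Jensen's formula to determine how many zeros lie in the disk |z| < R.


Jensen's formula: (1/2pi)*integral log|f(Re^it)|dt = log|f(0)| + sum_{|a_k|<R} log(R/|a_k|)
Step 1: f(0) = 7 * 5 * (-7) * 5 * 4 = -4900
Step 2: log|f(0)| = log|-7| + log|-5| + log|7| + log|-5| + log|-4| = 8.497
Step 3: Zeros inside |z| < 6: -5, -5, -4
Step 4: Jensen sum = log(6/5) + log(6/5) + log(6/4) = 0.7701
Step 5: n(R) = number of terms in the Jensen sum = count of zeros inside |z| < 6 = 3

3


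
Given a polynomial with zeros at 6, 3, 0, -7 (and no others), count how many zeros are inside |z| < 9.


Step 1: Check each root:
  z = 6: |6| = 6 < 9
  z = 3: |3| = 3 < 9
  z = 0: |0| = 0 < 9
  z = -7: |-7| = 7 < 9
Step 2: Count = 4

4


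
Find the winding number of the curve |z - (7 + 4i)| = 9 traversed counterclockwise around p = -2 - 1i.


Step 1: Center c = (7, 4), radius = 9
Step 2: |p - c|^2 = (-9)^2 + (-5)^2 = 106
Step 3: r^2 = 81
Step 4: |p-c| > r so winding number = 0

0


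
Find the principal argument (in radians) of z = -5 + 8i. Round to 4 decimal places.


Step 1: z = -5 + 8i
Step 2: arg(z) = atan2(8, -5)
Step 3: arg(z) = 2.1294

2.1294


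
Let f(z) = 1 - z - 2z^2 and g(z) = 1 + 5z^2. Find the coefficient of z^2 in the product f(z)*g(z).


Step 1: z^2 term in f*g comes from: (1)*(5z^2) + (-z)*(0) + (-2z^2)*(1)
Step 2: = 5 + 0 - 2
Step 3: = 3

3


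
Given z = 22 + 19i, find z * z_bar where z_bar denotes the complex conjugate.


Step 1: conj(z) = 22 - 19i
Step 2: z * conj(z) = 22^2 + 19^2
Step 3: = 484 + 361 = 845

845


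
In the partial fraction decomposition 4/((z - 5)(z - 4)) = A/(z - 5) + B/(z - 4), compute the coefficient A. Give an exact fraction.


Step 1: Multiply both sides by (z - 5) and set z = 5
Step 2: A = 4 / (5 - 4)
Step 3: A = 4 / 1
Step 4: A = 4

4


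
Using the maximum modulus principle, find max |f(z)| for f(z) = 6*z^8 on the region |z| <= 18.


Step 1: On |z| = 18, |f(z)| = 6 * |z|^8 = 6 * 18^8
Step 2: By maximum modulus principle, maximum is on boundary.
Step 3: Maximum = 6 * 11019960576 = 66119763456

66119763456


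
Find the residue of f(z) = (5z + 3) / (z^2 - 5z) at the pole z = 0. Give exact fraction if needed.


Step 1: Q(z) = z^2 - 5z = (z)(z - 5)
Step 2: Q'(z) = 2z - 5
Step 3: Q'(0) = -5, P(0) = 3
Step 4: Res = P(0)/Q'(0) = 3/(-5) = -3/5

-3/5


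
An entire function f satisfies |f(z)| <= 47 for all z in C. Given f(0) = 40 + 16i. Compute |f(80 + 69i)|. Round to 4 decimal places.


Step 1: By Liouville's theorem, a bounded entire function is constant.
Step 2: f(z) = f(0) = 40 + 16i for all z.
Step 3: |f(w)| = |40 + 16i| = sqrt(1600 + 256)
Step 4: = 43.0813

43.0813


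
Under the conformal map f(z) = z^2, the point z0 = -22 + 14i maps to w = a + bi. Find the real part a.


Step 1: z0 = -22 + 14i
Step 2: z0^2 = (-22)^2 - 14^2 - 616i
Step 3: real part = 484 - 196 = 288

288


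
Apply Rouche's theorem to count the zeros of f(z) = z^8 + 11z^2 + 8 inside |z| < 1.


Step 1: On |z| = 1 the three terms have sizes |z^8| = 1^8 = 1, |11z^2| = 11*1^2 = 11, |8| = 8
Step 2: The dominant term is g(z) = 11z^2; let h(z) = z^8 + 8 so f = g + h
Step 3: On |z| = 1: |g| = 11 and |h| <= 1 + 8 = 9
Step 4: Since 11 > 9, |h| < |g| on |z| = 1, so by Rouche f has the same number of zeros as g inside |z| < 1
Step 5: g(z) = 11z^2 has 2 zeros (at the origin, multiplicity 2) inside |z| < 1. Answer = 2

2


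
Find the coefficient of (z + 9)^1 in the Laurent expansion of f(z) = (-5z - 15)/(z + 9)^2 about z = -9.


Step 1: Write the numerator in powers of (z + 9): -5z - 15 = -5(z + 9) + (-5*(-9) - 15) = -5(z + 9) + 30
Step 2: Divide by (z + 9)^2: f(z) = 30(z + 9)^(-2) - 5(z + 9)^(-1)
Step 3: This finite sum is the Laurent series of f about z = -9.
Step 4: Only the powers -2 and -1 appear, so the coefficient of (z + 9)^1 = 0

0


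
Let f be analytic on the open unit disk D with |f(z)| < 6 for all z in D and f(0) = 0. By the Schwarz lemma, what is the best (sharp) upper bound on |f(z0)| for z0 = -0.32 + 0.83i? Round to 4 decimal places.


Step 1: g = f/6 maps D -> D with g(0) = 0, so by the Schwarz lemma |g(z)| <= |z|, i.e. |f(z)| <= 6|z|; this is sharp (f(z) = 6z).
Step 2: |z0|^2 = (-0.32)^2 + 0.83^2 = 0.7913
Step 3: |z0| = sqrt(0.7913) = 0.88955
Step 4: Best bound = 6 * |z0| = 6 * 0.88955 = 5.3373

5.3373


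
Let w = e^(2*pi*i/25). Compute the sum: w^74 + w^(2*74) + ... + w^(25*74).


Step 1: The sum sum_{j=1}^{n} w^(k*j) equals n if n | k, else 0.
Step 2: Here n = 25, k = 74
Step 3: Does n divide k? 25 | 74 -> False
Step 4: Sum = 0

0


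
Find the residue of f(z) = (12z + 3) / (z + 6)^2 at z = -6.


Step 1: Pole of order 2 at z = -6
Step 2: Res = lim d/dz [(z + 6)^2 * f(z)] as z -> -6
Step 3: (z + 6)^2 * f(z) = 12z + 3
Step 4: d/dz[12z + 3] = 12

12


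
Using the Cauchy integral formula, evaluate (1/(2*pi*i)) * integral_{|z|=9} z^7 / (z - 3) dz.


Step 1: f(z) = z^7, a = 3 is inside |z| = 9
Step 2: By Cauchy integral formula: (1/(2pi*i)) * integral = f(a)
Step 3: f(3) = 3^7 = 2187

2187


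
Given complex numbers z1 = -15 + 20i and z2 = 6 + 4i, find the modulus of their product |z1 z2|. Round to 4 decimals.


Step 1: |z1| = sqrt((-15)^2 + 20^2) = sqrt(625)
Step 2: |z2| = sqrt(6^2 + 4^2) = sqrt(52)
Step 3: |z1*z2| = |z1|*|z2| = sqrt(625) * sqrt(52) = sqrt(625 * 52) = sqrt(32500)
Step 4: = 180.2776

180.2776


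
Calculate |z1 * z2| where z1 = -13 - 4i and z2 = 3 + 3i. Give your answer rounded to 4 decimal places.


Step 1: |z1| = sqrt((-13)^2 + (-4)^2) = sqrt(185)
Step 2: |z2| = sqrt(3^2 + 3^2) = sqrt(18)
Step 3: |z1*z2| = |z1|*|z2| = sqrt(185) * sqrt(18) = sqrt(185 * 18) = sqrt(3330)
Step 4: = 57.7062

57.7062


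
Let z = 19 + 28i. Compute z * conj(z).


Step 1: conj(z) = 19 - 28i
Step 2: z * conj(z) = 19^2 + 28^2
Step 3: = 361 + 784 = 1145

1145


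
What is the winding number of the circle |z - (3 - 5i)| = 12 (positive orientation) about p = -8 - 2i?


Step 1: Center c = (3, -5), radius = 12
Step 2: |p - c|^2 = (-11)^2 + 3^2 = 130
Step 3: r^2 = 144
Step 4: |p-c| < r so winding number = 1

1


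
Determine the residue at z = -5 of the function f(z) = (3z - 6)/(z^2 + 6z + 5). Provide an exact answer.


Step 1: Q(z) = z^2 + 6z + 5 = (z + 5)(z + 1)
Step 2: Q'(z) = 2z + 6
Step 3: Q'(-5) = -4, P(-5) = -21
Step 4: Res = P(-5)/Q'(-5) = -21/(-4) = 21/4

21/4


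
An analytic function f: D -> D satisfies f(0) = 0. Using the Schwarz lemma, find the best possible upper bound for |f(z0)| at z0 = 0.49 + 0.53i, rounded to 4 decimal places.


Step 1: Schwarz lemma: if f: D -> D is analytic with f(0) = 0, then |f(z)| <= |z| for all z in D, and this is sharp (f(z) = z).
Step 2: |z0|^2 = 0.49^2 + 0.53^2 = 0.521
Step 3: |z0| = sqrt(0.521) = 0.721803
Step 4: Best bound = |z0| = 0.7218

0.7218


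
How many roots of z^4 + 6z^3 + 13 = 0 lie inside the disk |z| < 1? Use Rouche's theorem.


Step 1: On |z| = 1 the three terms have sizes |z^4| = 1^4 = 1, |6z^3| = 6*1^3 = 6, |13| = 13
Step 2: The dominant term is g(z) = 13; let h(z) = z^4 + 6z^3 so f = g + h
Step 3: On |z| = 1: |g| = 13 and |h| <= 1 + 6 = 7
Step 4: Since 13 > 7, |h| < |g| on |z| = 1, so by Rouche f has the same number of zeros as g inside |z| < 1
Step 5: g(z) = 13 is a nonzero constant with no zeros inside |z| < 1. Answer = 0

0


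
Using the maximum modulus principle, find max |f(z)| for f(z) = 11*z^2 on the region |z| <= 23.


Step 1: On |z| = 23, |f(z)| = 11 * |z|^2 = 11 * 23^2
Step 2: By maximum modulus principle, maximum is on boundary.
Step 3: Maximum = 11 * 529 = 5819

5819


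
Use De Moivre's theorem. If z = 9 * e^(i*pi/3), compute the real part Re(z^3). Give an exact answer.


Step 1: By De Moivre's theorem, z^3 = 9^3 * e^(i*3*pi/3) = 729 * (cos(pi) + i*sin(pi))
Step 2: |z|^3 = 9^3 = 729
Step 3: The angle pi already lies in [0, 2*pi)
Step 4: cos(pi) = -1
Step 5: Re(z^3) = 729 * (-1) = -729

-729


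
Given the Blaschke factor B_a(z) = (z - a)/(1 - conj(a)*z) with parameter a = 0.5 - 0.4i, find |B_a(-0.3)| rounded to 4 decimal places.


Step 1: Numerator z0 - a = -0.3 - (0.5 - 0.4i) = -0.8 + 0.4i
Step 2: Denominator 1 - conj(a)*z0 = 1 - (0.5 + 0.4i)*(-0.3) = 1.15 + 0.12i
Step 3: |z0 - a|^2 = (-0.8)^2 + 0.4^2 = 0.8; |1 - conj(a)*z0|^2 = 1.15^2 + 0.12^2 = 1.3369
Step 4: |B_a(-0.3)| = sqrt(0.8 / 1.3369) = sqrt(0.598399)
Step 5: = 0.7736

0.7736


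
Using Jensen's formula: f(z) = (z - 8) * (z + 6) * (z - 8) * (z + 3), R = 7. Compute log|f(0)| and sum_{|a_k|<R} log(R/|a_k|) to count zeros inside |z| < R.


Jensen's formula: (1/2pi)*integral log|f(Re^it)|dt = log|f(0)| + sum_{|a_k|<R} log(R/|a_k|)
Step 1: f(0) = (-8) * 6 * (-8) * 3 = 1152
Step 2: log|f(0)| = log|8| + log|-6| + log|8| + log|-3| = 7.0493
Step 3: Zeros inside |z| < 7: -6, -3
Step 4: Jensen sum = log(7/6) + log(7/3) = 1.0014
Step 5: n(R) = number of terms in the Jensen sum = count of zeros inside |z| < 7 = 2

2


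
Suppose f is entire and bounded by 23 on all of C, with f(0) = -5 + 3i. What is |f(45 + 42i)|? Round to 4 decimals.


Step 1: By Liouville's theorem, a bounded entire function is constant.
Step 2: f(z) = f(0) = -5 + 3i for all z.
Step 3: |f(w)| = |-5 + 3i| = sqrt(25 + 9)
Step 4: = 5.831

5.831


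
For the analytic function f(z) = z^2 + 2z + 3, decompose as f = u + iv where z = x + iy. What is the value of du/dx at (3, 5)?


Step 1: f(z) = (x+iy)^2 + 2(x+iy) + 3
Step 2: u = (x^2 - y^2) + 2x + 3
Step 3: u_x = 2x + 2
Step 4: At (3, 5): u_x = 6 + 2 = 8

8


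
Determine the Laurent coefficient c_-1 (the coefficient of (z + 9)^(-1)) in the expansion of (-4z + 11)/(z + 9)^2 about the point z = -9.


Step 1: Write the numerator in powers of (z + 9): -4z + 11 = -4(z + 9) + (-4*(-9) + 11) = -4(z + 9) + 47
Step 2: Divide by (z + 9)^2: f(z) = 47(z + 9)^(-2) - 4(z + 9)^(-1)
Step 3: This finite sum is the Laurent series of f about z = -9.
Step 4: Coefficient of (z + 9)^(-1) = coefficient of (z + 9) in the re-centred numerator = -4

-4


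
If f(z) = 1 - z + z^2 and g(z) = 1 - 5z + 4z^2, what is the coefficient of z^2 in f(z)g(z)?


Step 1: z^2 term in f*g comes from: (1)*(4z^2) + (-z)*(-5z) + (z^2)*(1)
Step 2: = 4 + 5 + 1
Step 3: = 10

10


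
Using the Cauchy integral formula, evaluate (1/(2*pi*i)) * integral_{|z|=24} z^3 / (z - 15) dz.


Step 1: f(z) = z^3, a = 15 is inside |z| = 24
Step 2: By Cauchy integral formula: (1/(2pi*i)) * integral = f(a)
Step 3: f(15) = 15^3 = 3375

3375


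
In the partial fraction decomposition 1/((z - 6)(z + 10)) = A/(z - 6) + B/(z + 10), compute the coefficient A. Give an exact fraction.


Step 1: Multiply both sides by (z - 6) and set z = 6
Step 2: A = 1 / (6 + 10)
Step 3: A = 1 / 16
Step 4: A = 1/16

1/16


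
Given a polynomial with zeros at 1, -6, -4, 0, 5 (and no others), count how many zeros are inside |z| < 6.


Step 1: Check each root:
  z = 1: |1| = 1 < 6
  z = -6: |-6| = 6 >= 6
  z = -4: |-4| = 4 < 6
  z = 0: |0| = 0 < 6
  z = 5: |5| = 5 < 6
Step 2: Count = 4

4


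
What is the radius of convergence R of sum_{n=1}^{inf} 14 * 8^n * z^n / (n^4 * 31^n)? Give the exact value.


Step 1: General term a_n = 14 * 8^n / (n^4 * 31^n)
Step 2: By the root test, |a_n|^(1/n) = 14^(1/n) * 8 / (n^(4/n) * 31) -> 8/31 as n -> infinity (since 14^(1/n) -> 1 and n^(4/n) -> 1)
Step 3: R = 1/lim|a_n|^(1/n) = 31/8

31/8


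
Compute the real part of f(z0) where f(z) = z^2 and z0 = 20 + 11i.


Step 1: z0 = 20 + 11i
Step 2: z0^2 = 20^2 - 11^2 + 440i
Step 3: real part = 400 - 121 = 279

279


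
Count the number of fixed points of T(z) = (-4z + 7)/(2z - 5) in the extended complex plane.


Step 1: Fixed points satisfy T(z) = z
Step 2: 2z^2 - z - 7 = 0
Step 3: Discriminant = (-1)^2 - 4*2*(-7) = 57
Step 4: Number of fixed points = 2

2


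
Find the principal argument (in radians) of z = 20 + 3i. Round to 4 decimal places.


Step 1: z = 20 + 3i
Step 2: arg(z) = atan2(3, 20)
Step 3: arg(z) = 0.1489

0.1489


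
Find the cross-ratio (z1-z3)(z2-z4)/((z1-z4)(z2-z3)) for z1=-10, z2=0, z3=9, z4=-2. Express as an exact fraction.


Step 1: (z1-z3)(z2-z4) = (-19) * 2 = -38
Step 2: (z1-z4)(z2-z3) = (-8) * (-9) = 72
Step 3: Cross-ratio = -38/72 = -19/36

-19/36


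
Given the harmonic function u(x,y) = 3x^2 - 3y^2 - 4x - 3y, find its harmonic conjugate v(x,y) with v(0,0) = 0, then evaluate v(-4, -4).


Step 1: v_x = -u_y = 6y + 3
Step 2: v_y = u_x = 6x - 4
Step 3: v = 6xy + 3x - 4y + C
Step 4: v(0,0) = 0 => C = 0
Step 5: v(-4, -4) = 100

100


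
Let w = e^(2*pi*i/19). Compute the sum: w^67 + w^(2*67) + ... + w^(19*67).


Step 1: The sum sum_{j=1}^{n} w^(k*j) equals n if n | k, else 0.
Step 2: Here n = 19, k = 67
Step 3: Does n divide k? 19 | 67 -> False
Step 4: Sum = 0

0


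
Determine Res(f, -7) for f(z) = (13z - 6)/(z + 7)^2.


Step 1: Pole of order 2 at z = -7
Step 2: Res = lim d/dz [(z + 7)^2 * f(z)] as z -> -7
Step 3: (z + 7)^2 * f(z) = 13z - 6
Step 4: d/dz[13z - 6] = 13

13


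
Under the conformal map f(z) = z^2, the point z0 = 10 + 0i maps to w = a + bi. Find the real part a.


Step 1: z0 = 10 + 0i
Step 2: z0^2 = 10^2 - 0^2 + 0i
Step 3: real part = 100 - 0 = 100

100


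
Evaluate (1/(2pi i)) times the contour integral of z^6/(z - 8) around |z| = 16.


Step 1: f(z) = z^6, a = 8 is inside |z| = 16
Step 2: By Cauchy integral formula: (1/(2pi*i)) * integral = f(a)
Step 3: f(8) = 8^6 = 262144

262144
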